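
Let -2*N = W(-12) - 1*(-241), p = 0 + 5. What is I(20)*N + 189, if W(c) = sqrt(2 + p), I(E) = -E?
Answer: 2599 + 10*sqrt(7) ≈ 2625.5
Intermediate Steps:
p = 5
W(c) = sqrt(7) (W(c) = sqrt(2 + 5) = sqrt(7))
N = -241/2 - sqrt(7)/2 (N = -(sqrt(7) - 1*(-241))/2 = -(sqrt(7) + 241)/2 = -(241 + sqrt(7))/2 = -241/2 - sqrt(7)/2 ≈ -121.82)
I(20)*N + 189 = (-1*20)*(-241/2 - sqrt(7)/2) + 189 = -20*(-241/2 - sqrt(7)/2) + 189 = (2410 + 10*sqrt(7)) + 189 = 2599 + 10*sqrt(7)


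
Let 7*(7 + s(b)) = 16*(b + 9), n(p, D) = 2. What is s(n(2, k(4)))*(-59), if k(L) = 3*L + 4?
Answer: -7493/7 ≈ -1070.4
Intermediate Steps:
k(L) = 4 + 3*L
s(b) = 95/7 + 16*b/7 (s(b) = -7 + (16*(b + 9))/7 = -7 + (16*(9 + b))/7 = -7 + (144 + 16*b)/7 = -7 + (144/7 + 16*b/7) = 95/7 + 16*b/7)
s(n(2, k(4)))*(-59) = (95/7 + (16/7)*2)*(-59) = (95/7 + 32/7)*(-59) = (127/7)*(-59) = -7493/7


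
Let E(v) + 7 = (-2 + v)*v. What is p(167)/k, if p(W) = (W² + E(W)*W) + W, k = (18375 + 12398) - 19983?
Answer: 178022/415 ≈ 428.97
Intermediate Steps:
k = 10790 (k = 30773 - 19983 = 10790)
E(v) = -7 + v*(-2 + v) (E(v) = -7 + (-2 + v)*v = -7 + v*(-2 + v))
p(W) = W + W² + W*(-7 + W² - 2*W) (p(W) = (W² + (-7 + W² - 2*W)*W) + W = (W² + W*(-7 + W² - 2*W)) + W = W + W² + W*(-7 + W² - 2*W))
p(167)/k = (167*(-6 + 167² - 1*167))/10790 = (167*(-6 + 27889 - 167))*(1/10790) = (167*27716)*(1/10790) = 4628572*(1/10790) = 178022/415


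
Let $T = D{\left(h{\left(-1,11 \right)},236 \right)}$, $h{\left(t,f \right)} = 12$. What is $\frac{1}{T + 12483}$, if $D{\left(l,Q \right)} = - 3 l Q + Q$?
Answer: $\frac{1}{4223} \approx 0.0002368$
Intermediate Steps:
$D{\left(l,Q \right)} = Q - 3 Q l$ ($D{\left(l,Q \right)} = - 3 Q l + Q = Q - 3 Q l$)
$T = -8260$ ($T = 236 \left(1 - 36\right) = 236 \left(-35\right) = -8260$)
$\frac{1}{T + 12483} = \frac{1}{-8260 + 12483} = \frac{1}{4223}$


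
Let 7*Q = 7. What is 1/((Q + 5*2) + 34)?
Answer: 1/45 ≈ 0.022222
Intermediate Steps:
Q = 1 (Q = (1/7)*7 = 1)
1/((Q + 5*2) + 34) = 1/((1 + 5*2) + 34) = 1/((1 + 10) + 34) = 1/(11 + 34) = 1/45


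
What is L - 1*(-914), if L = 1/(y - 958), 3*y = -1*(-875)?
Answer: 1827083/1999 ≈ 914.00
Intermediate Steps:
y = 875/3 (y = (-1*(-875))/3 = (1/3)*875 = 875/3 ≈ 291.67)
L = -3/1999 (L = 1/(875/3 - 958) = 1/(-1999/3) = -3/1999 ≈ -0.0015007)
L - 1*(-914) = -3/1999 - 1*(-914) = -3/1999 + 914 = 1827083/1999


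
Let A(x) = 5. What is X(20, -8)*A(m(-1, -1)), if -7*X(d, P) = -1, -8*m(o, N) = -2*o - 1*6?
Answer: 5/7 ≈ 0.71429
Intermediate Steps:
m(o, N) = 3/4 + o/4 (m(o, N) = -(-2*o - 1*6)/8 = -(-2*o - 6)/8 = -(-6 - 2*o)/8 = 3/4 + o/4)
X(d, P) = 1/7 (X(d, P) = -1/7*(-1) = 1/7)
X(20, -8)*A(m(-1, -1)) = (1/7)*5 = 5/7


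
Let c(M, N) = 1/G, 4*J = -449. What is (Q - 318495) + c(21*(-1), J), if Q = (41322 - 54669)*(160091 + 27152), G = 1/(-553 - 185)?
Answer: -2499451554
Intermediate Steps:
G = -1/738 (G = 1/(-738) = -1/738 ≈ -0.0013550)
J = -449/4 (J = (¼)*(-449) = -449/4 ≈ -112.25)
Q = -2499132321 (Q = -13347*187243 = -2499132321)
c(M, N) = -738 (c(M, N) = 1/(-1/738) = -738)
(Q - 318495) + c(21*(-1), J) = (-2499132321 - 318495) - 738 = -2499450816 - 738 = -2499451554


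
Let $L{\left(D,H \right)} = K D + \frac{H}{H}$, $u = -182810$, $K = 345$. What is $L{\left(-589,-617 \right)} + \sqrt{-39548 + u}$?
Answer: $-203204 + i \sqrt{222358} \approx -2.032 \cdot 10^{5} + 471.55 i$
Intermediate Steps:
$L{\left(D,H \right)} = 1 + 345 D$ ($L{\left(D,H \right)} = 345 D + \frac{H}{H} = 345 D + 1 = 1 + 345 D$)
$L{\left(-589,-617 \right)} + \sqrt{-39548 + u} = \left(1 + 345 \left(-589\right)\right) + \sqrt{-39548 - 182810} = \left(1 - 203205\right) + \sqrt{-222358} = -203204 + i \sqrt{222358}$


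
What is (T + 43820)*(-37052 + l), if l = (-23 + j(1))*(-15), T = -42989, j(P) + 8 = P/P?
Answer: -30416262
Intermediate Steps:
j(P) = -7 (j(P) = -8 + P/P = -8 + 1 = -7)
l = 450 (l = (-23 - 7)*(-15) = -30*(-15) = 450)
(T + 43820)*(-37052 + l) = (-42989 + 43820)*(-37052 + 450) = 831*(-36602) = -30416262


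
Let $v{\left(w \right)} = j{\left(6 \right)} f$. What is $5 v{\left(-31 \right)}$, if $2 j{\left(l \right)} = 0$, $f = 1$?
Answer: $0$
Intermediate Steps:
$j{\left(l \right)} = 0$ ($j{\left(l \right)} = \frac{1}{2} \cdot 0 = 0$)
$v{\left(w \right)} = 0$ ($v{\left(w \right)} = 0 \cdot 1 = 0$)
$5 v{\left(-31 \right)} = 5 \cdot 0 = 0$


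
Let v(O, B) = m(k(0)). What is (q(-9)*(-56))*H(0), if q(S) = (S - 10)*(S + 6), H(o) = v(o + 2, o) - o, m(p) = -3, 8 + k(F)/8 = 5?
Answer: 9576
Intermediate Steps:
k(F) = -24 (k(F) = -64 + 8*5 = -64 + 40 = -24)
v(O, B) = -3
H(o) = -3 - o
q(S) = (-10 + S)*(6 + S)
(q(-9)*(-56))*H(0) = ((-60 + (-9)² - 4*(-9))*(-56))*(-3 - 1*0) = ((-60 + 81 + 36)*(-56))*(-3 + 0) = (57*(-56))*(-3) = -3192*(-3) = 9576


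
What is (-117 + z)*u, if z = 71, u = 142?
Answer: -6532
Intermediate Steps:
(-117 + z)*u = (-117 + 71)*142 = -46*142 = -6532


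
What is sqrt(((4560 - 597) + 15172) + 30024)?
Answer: sqrt(49159) ≈ 221.72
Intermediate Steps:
sqrt(((4560 - 597) + 15172) + 30024) = sqrt((3963 + 15172) + 30024) = sqrt(19135 + 30024) = sqrt(49159)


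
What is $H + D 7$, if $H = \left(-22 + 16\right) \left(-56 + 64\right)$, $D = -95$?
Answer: $-713$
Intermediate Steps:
$H = -48$ ($H = \left(-6\right) 8 = -48$)
$H + D 7 = -48 - 665 = -713$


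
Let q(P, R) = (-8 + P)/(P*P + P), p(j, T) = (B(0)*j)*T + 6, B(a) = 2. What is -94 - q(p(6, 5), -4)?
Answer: -207863/2211 ≈ -94.013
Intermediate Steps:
p(j, T) = 6 + 2*T*j (p(j, T) = (2*j)*T + 6 = 2*T*j + 6 = 6 + 2*T*j)
q(P, R) = (-8 + P)/(P + P²) (q(P, R) = (-8 + P)/(P² + P) = (-8 + P)/(P + P²))
-94 - q(p(6, 5), -4) = -94 - (-8 + (6 + 2*5*6))/((6 + 2*5*6)*(1 + (6 + 2*5*6))) = -94 - (-8 + (6 + 60))/((6 + 60)*(1 + (6 + 60))) = -94 - (-8 + 66)/(66*(1 + 66)) = -94 - 58/(66*67) = -94 - 1*29/2211 = -94 - 29/2211 = -207863/2211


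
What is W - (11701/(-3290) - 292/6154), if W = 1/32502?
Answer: 296455848616/82257117915 ≈ 3.6040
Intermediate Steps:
W = 1/32502 ≈ 3.0767e-5
W - (11701/(-3290) - 292/6154) = 1/32502 - (11701/(-3290) - 292/6154) = 1/32502 - (11701*(-1/3290) - 292*1/6154) = 1/32502 - (-11701/3290 - 146/3077) = 1/32502 - 1*(-36484317/10123330) = 1/32502 + 36484317/10123330 = 296455848616/82257117915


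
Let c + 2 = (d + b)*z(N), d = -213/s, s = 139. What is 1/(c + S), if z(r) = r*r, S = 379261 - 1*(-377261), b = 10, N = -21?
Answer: 139/105675337 ≈ 1.3153e-6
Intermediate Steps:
d = -213/139 ≈ -1.5324
S = 756522 (S = 379261 + 377261 = 756522)
z(r) = r²
c = 518779/139 (c = -2 + (-213/139 + 10)*(-21)² = -2 + (1177/139)*441 = -2 + 519057/139 = 518779/139 ≈ 3732.2)
1/(c + S) = 1/(518779/139 + 756522) = 1/(105675337/139) = 139/105675337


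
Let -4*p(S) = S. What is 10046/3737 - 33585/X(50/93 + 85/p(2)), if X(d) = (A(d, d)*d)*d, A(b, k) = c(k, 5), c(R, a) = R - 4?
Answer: 218127248891989/80937914352640 ≈ 2.6950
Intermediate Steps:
p(S) = -S/4
c(R, a) = -4 + R
A(b, k) = -4 + k
X(d) = d²*(-4 + d) (X(d) = ((-4 + d)*d)*d = (d*(-4 + d))*d = d²*(-4 + d))
10046/3737 - 33585/X(50/93 + 85/p(2)) = 10046/3737 - 33585*1/((-4 + (50/93 + 85/((-¼*2))))*(50/93 + 85/((-¼*2)))²) = 10046*(1/3737) - 33585*1/((-4 + (50*(1/93) + 85/(-½)))*(50*(1/93) + 85/(-½))²) = 10046/3737 - 33585*1/((-4 + (50/93 + 85*(-2)))*(50/93 + 85*(-2))²) = 10046/3737 - 33585*1/((-4 + (50/93 - 170))*(50/93 - 170)²) = 10046/3737 - 33585*8649/(248377600*(-4 - 15760/93)) = 10046/3737 - 33585/((248377600/8649)*(-16132/93)) = 10046/3737 - 33585/(-4006827443200/804357) = 10046/3737 - 33585*(-804357/4006827443200) = 10046/3737 + 5402865969/801365488640 = 218127248891989/80937914352640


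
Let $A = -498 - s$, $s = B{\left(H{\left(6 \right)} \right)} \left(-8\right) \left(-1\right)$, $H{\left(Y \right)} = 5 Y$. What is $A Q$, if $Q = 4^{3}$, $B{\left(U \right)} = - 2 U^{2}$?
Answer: $889728$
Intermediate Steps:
$s = -14400$ ($s = - 2 \left(5 \cdot 6\right)^{2} \left(-8\right) \left(-1\right) = - 2 \cdot 30^{2} \left(-8\right) \left(-1\right) = \left(-2\right) 900 \left(-8\right) \left(-1\right) = \left(-1800\right) \left(-8\right) \left(-1\right) = 14400 \left(-1\right) = -14400$)
$Q = 64$
$A = 13902$ ($A = -498 - -14400 = -498 + 14400 = 13902$)
$A Q = 13902 \cdot 64 = 889728$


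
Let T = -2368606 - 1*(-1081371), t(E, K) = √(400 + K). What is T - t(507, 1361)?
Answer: -1287235 - √1761 ≈ -1.2873e+6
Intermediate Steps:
T = -1287235 (T = -2368606 + 1081371 = -1287235)
T - t(507, 1361) = -1287235 - √(400 + 1361) = -1287235 - √1761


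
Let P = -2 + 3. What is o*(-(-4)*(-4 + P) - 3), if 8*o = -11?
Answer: 165/8 ≈ 20.625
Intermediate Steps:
o = -11/8 (o = (⅛)*(-11) = -11/8 ≈ -1.3750)
P = 1
o*(-(-4)*(-4 + P) - 3) = -11*(-(-4)*(-4 + 1) - 3)/8 = -11*(-(-4)*(-3) - 3)/8 = -11*(-1*12 - 3)/8 = -11*(-12 - 3)/8 = -11/8*(-15) = 165/8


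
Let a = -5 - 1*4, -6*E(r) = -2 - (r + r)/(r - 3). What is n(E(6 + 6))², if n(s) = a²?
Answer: 6561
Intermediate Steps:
E(r) = ⅓ + r/(3*(-3 + r)) (E(r) = -(-2 - (r + r)/(r - 3))/6 = -(-2 - 2*r/(-3 + r))/6 = ⅓ + r/(3*(-3 + r)))
a = -9 (a = -5 - 4 = -9)
n(s) = 81 (n(s) = (-9)² = 81)
n(E(6 + 6))² = 81² = 6561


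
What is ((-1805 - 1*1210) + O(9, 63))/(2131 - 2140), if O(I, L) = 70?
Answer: 2945/9 ≈ 327.22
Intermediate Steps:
((-1805 - 1*1210) + O(9, 63))/(2131 - 2140) = ((-1805 - 1*1210) + 70)/(2131 - 2140) = ((-1805 - 1210) + 70)/(-9) = (-3015 + 70)*(-⅑) = -2945*(-⅑) = 2945/9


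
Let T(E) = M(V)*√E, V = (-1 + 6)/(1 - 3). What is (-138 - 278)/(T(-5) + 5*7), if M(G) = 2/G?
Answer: -72800/6141 - 1664*I*√5/6141 ≈ -11.855 - 0.6059*I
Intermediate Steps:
V = -5/2 (V = 5/(-2) = 5*(-½) = -5/2 ≈ -2.5000)
T(E) = -4*√E/5 (T(E) = (2/(-5/2))*√E = (2*(-⅖))*√E = -4*√E/5)
(-138 - 278)/(T(-5) + 5*7) = (-138 - 278)/(-4*I*√5/5 + 5*7) = -416/(-4*I*√5/5 + 35) = -416/(35 - 4*I*√5/5)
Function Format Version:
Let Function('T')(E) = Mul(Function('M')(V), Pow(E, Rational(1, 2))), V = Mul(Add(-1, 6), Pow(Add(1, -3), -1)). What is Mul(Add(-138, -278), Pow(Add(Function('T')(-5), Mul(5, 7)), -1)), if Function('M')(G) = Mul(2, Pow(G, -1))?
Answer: Add(Rational(-72800, 6141), Mul(Rational(-1664, 6141), I, Pow(5, Rational(1, 2)))) ≈ Add(-11.855, Mul(-0.60590, I))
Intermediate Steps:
V = Rational(-5, 2) (V = Mul(5, Pow(-2, -1)) = Mul(5, Rational(-1, 2)) = Rational(-5, 2) ≈ -2.5000)
Function('T')(E) = Mul(Rational(-4, 5), Pow(E, Rational(1, 2))) (Function('T')(E) = Mul(Mul(2, Pow(Rational(-5, 2), -1)), Pow(E, Rational(1, 2))) = Mul(Mul(2, Rational(-2, 5)), Pow(E, Rational(1, 2))) = Mul(Rational(-4, 5), Pow(E, Rational(1, 2))))
Mul(Add(-138, -278), Pow(Add(Function('T')(-5), Mul(5, 7)), -1)) = Mul(Add(-138, -278), Pow(Add(Mul(Rational(-4, 5), Pow(-5, Rational(1, 2))), Mul(5, 7)), -1)) = Mul(-416, Pow(Add(Mul(Rational(-4, 5), Mul(I, Pow(5, Rational(1, 2)))), 35), -1)) = Mul(-416, Pow(Add(Mul(Rational(-4, 5), I, Pow(5, Rational(1, 2))), 35), -1)) = Mul(-416, Pow(Add(35, Mul(Rational(-4, 5), I, Pow(5, Rational(1, 2)))), -1))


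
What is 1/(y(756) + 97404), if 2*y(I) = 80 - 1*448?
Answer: 1/97220 ≈ 1.0286e-5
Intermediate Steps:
y(I) = -184 (y(I) = (80 - 1*448)/2 = (80 - 448)/2 = (½)*(-368) = -184)
1/(y(756) + 97404) = 1/(-184 + 97404) = 1/97220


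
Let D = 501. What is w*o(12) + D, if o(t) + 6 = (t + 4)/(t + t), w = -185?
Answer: 4463/3 ≈ 1487.7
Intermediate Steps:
o(t) = -6 + (4 + t)/(2*t) (o(t) = -6 + (t + 4)/(t + t) = -6 + (4 + t)/((2*t)) = -6 + (4 + t)*(1/(2*t)) = -6 + (4 + t)/(2*t))
w*o(12) + D = -185*(-11/2 + 2/12) + 501 = -185*(-11/2 + 2*(1/12)) + 501 = -185*(-11/2 + ⅙) + 501 = -185*(-16/3) + 501 = 2960/3 + 501 = 4463/3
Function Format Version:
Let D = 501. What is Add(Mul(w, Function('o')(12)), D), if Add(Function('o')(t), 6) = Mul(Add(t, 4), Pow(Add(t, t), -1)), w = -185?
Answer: Rational(4463, 3) ≈ 1487.7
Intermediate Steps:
Function('o')(t) = Add(-6, Mul(Rational(1, 2), Pow(t, -1), Add(4, t))) (Function('o')(t) = Add(-6, Mul(Add(t, 4), Pow(Add(t, t), -1))) = Add(-6, Mul(Add(4, t), Pow(Mul(2, t), -1))) = Add(-6, Mul(Add(4, t), Mul(Rational(1, 2), Pow(t, -1)))) = Add(-6, Mul(Rational(1, 2), Pow(t, -1), Add(4, t))))
Add(Mul(w, Function('o')(12)), D) = Add(Mul(-185, Add(Rational(-11, 2), Mul(2, Pow(12, -1)))), 501) = Add(Mul(-185, Add(Rational(-11, 2), Mul(2, Rational(1, 12)))), 501) = Add(Mul(-185, Add(Rational(-11, 2), Rational(1, 6))), 501) = Add(Mul(-185, Rational(-16, 3)), 501) = Add(Rational(2960, 3), 501) = Rational(4463, 3)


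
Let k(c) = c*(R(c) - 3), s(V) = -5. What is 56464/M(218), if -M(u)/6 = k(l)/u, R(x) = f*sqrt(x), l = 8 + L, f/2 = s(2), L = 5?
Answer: -6154576/16783 + 61545760*sqrt(13)/50349 ≈ 4040.6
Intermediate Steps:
f = -10 (f = 2*(-5) = -10)
l = 13 (l = 8 + 5 = 13)
R(x) = -10*sqrt(x)
k(c) = c*(-3 - 10*sqrt(c)) (k(c) = c*(-10*sqrt(c) - 3) = c*(-3 - 10*sqrt(c)))
M(u) = -6*(-39 - 130*sqrt(13))/u (M(u) = -6*(-1*13*(3 + 10*sqrt(13)))/u = -6*(-39 - 130*sqrt(13))/u)
56464/M(218) = 56464/((78*(3 + 10*sqrt(13))/218)) = 56464/((78*(1/218)*(3 + 10*sqrt(13)))) = 56464/(117/109 + 390*sqrt(13)/109)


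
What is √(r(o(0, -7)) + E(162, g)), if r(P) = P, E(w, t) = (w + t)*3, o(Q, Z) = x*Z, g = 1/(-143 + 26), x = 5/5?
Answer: 2*√182130/39 ≈ 21.885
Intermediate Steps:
x = 1 (x = 5*(⅕) = 1)
g = -1/117 (g = 1/(-117) = -1/117 ≈ -0.0085470)
o(Q, Z) = Z (o(Q, Z) = 1*Z = Z)
E(w, t) = 3*t + 3*w (E(w, t) = (t + w)*3 = 3*t + 3*w)
√(r(o(0, -7)) + E(162, g)) = √(-7 + (3*(-1/117) + 3*162)) = √(-7 + (-1/39 + 486)) = √(-7 + 18953/39) = √(18680/39) = 2*√182130/39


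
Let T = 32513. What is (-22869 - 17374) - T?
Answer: -72756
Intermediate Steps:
(-22869 - 17374) - T = (-22869 - 17374) - 1*32513 = -40243 - 32513 = -72756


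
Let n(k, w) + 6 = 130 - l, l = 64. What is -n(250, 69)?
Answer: -60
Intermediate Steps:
n(k, w) = 60 (n(k, w) = -6 + (130 - 1*64) = -6 + (130 - 64) = -6 + 66 = 60)
-n(250, 69) = -1*60 = -60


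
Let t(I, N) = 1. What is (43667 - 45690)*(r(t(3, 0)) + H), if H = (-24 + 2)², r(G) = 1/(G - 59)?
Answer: -56787633/58 ≈ -9.7910e+5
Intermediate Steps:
r(G) = 1/(-59 + G)
H = 484 (H = (-22)² = 484)
(43667 - 45690)*(r(t(3, 0)) + H) = (43667 - 45690)*(1/(-59 + 1) + 484) = -2023*(1/(-58) + 484) = -2023*(-1/58 + 484) = -2023*28071/58 = -56787633/58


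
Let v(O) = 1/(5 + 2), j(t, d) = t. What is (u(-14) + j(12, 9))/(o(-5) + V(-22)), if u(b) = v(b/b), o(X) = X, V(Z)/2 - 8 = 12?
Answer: 17/49 ≈ 0.34694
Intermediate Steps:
V(Z) = 40 (V(Z) = 16 + 2*12 = 16 + 24 = 40)
v(O) = 1/7
u(b) = 1/7
(u(-14) + j(12, 9))/(o(-5) + V(-22)) = (1/7 + 12)/(-5 + 40) = (85/7)/35 = (85/7)*(1/35) = 17/49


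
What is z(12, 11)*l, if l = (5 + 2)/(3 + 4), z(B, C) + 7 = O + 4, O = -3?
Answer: -6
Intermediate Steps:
z(B, C) = -6 (z(B, C) = -7 + (-3 + 4) = -7 + 1 = -6)
l = 1 (l = 7/7 = 7*(1/7) = 1)
z(12, 11)*l = -6*1 = -6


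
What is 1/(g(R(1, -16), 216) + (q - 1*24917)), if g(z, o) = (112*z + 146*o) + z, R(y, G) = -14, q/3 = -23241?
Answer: -1/64686 ≈ -1.5459e-5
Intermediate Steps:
q = -69723 (q = 3*(-23241) = -69723)
g(z, o) = 113*z + 146*o
1/(g(R(1, -16), 216) + (q - 1*24917)) = 1/((113*(-14) + 146*216) + (-69723 - 1*24917)) = 1/((-1582 + 31536) + (-69723 - 24917)) = 1/(29954 - 94640) = 1/(-64686) = -1/64686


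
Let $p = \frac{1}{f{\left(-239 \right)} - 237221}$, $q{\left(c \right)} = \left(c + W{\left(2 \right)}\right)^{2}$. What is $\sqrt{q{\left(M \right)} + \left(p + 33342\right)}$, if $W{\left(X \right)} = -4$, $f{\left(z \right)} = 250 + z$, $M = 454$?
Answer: $\frac{\sqrt{13270495411074990}}{237210} \approx 485.64$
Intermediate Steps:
$q{\left(c \right)} = \left(-4 + c\right)^{2}$ ($q{\left(c \right)} = \left(c - 4\right)^{2} = \left(-4 + c\right)^{2}$)
$p = - \frac{1}{237210}$ ($p = \frac{1}{\left(250 - 239\right) - 237221} = \frac{1}{11 - 237221} = \frac{1}{-237210} = - \frac{1}{237210} \approx -4.2157 \cdot 10^{-6}$)
$\sqrt{q{\left(M \right)} + \left(p + 33342\right)} = \sqrt{\left(-4 + 454\right)^{2} + \left(- \frac{1}{237210} + 33342\right)} = \sqrt{450^{2} + \frac{7909055819}{237210}} = \sqrt{202500 + \frac{7909055819}{237210}} = \sqrt{\frac{55944080819}{237210}} = \frac{\sqrt{13270495411074990}}{237210}$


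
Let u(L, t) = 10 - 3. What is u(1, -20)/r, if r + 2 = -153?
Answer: -7/155 ≈ -0.045161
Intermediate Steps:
u(L, t) = 7
r = -155 (r = -2 - 153 = -155)
u(1, -20)/r = 7/(-155) = 7*(-1/155) = -7/155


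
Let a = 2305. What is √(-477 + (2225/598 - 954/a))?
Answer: I*√899997554285830/1378390 ≈ 21.764*I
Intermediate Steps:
√(-477 + (2225/598 - 954/a)) = √(-477 + (2225/598 - 954/2305)) = √(-477 + 4558133/1378390) = √(-652933897/1378390) = I*√899997554285830/1378390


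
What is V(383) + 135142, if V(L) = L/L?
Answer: 135143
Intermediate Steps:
V(L) = 1
V(383) + 135142 = 1 + 135142 = 135143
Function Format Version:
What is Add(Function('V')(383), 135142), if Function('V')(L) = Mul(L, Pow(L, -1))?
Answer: 135143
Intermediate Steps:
Function('V')(L) = 1
Add(Function('V')(383), 135142) = Add(1, 135142) = 135143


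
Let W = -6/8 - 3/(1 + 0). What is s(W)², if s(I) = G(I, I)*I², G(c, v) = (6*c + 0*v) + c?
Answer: 558140625/4096 ≈ 1.3626e+5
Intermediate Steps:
G(c, v) = 7*c (G(c, v) = (6*c + 0) + c = 6*c + c = 7*c)
W = -15/4 (W = -6*⅛ - 3/1 = -¾ - 3*1 = -¾ - 3 = -15/4 ≈ -3.7500)
s(I) = 7*I³ (s(I) = (7*I)*I² = 7*I³)
s(W)² = (7*(-15/4)³)² = (7*(-3375/64))² = (-23625/64)² = 558140625/4096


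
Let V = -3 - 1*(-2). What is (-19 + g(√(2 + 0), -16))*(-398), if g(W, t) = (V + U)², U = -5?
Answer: -6766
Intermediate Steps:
V = -1 (V = -3 + 2 = -1)
g(W, t) = 36 (g(W, t) = (-1 - 5)² = (-6)² = 36)
(-19 + g(√(2 + 0), -16))*(-398) = (-19 + 36)*(-398) = 17*(-398) = -6766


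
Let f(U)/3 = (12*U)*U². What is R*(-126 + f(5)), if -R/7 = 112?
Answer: -3429216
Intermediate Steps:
R = -784 (R = -7*112 = -784)
f(U) = 36*U³ (f(U) = 3*((12*U)*U²) = 3*(12*U³) = 36*U³)
R*(-126 + f(5)) = -784*(-126 + 36*5³) = -784*(-126 + 36*125) = -784*(-126 + 4500) = -784*4374 = -3429216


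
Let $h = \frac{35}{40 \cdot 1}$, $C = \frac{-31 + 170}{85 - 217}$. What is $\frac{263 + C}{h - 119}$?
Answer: $- \frac{69154}{31185} \approx -2.2175$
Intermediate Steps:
$C = - \frac{139}{132}$ ($C = \frac{139}{-132} = 139 \left(- \frac{1}{132}\right) = - \frac{139}{132} \approx -1.053$)
$h = \frac{7}{8}$ ($h = \frac{35}{40} = 35 \cdot \frac{1}{40} = \frac{7}{8} \approx 0.875$)
$\frac{263 + C}{h - 119} = \frac{263 - \frac{139}{132}}{\frac{7}{8} - 119} = \frac{34577}{132 \left(- \frac{945}{8}\right)} = \frac{34577}{132} \left(- \frac{8}{945}\right) = - \frac{69154}{31185}$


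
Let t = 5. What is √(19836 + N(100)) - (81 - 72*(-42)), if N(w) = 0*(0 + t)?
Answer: -3105 + 6*√551 ≈ -2964.2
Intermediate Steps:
N(w) = 0 (N(w) = 0*(0 + 5) = 0*5 = 0)
√(19836 + N(100)) - (81 - 72*(-42)) = √(19836 + 0) - (81 - 72*(-42)) = √19836 - (81 + 3024) = 6*√551 - 1*3105 = 6*√551 - 3105 = -3105 + 6*√551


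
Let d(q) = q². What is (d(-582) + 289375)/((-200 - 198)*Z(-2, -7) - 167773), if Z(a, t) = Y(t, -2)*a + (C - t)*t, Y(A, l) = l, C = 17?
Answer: -628099/102501 ≈ -6.1277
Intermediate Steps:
Z(a, t) = -2*a + t*(17 - t) (Z(a, t) = -2*a + (17 - t)*t = -2*a + t*(17 - t))
(d(-582) + 289375)/((-200 - 198)*Z(-2, -7) - 167773) = ((-582)² + 289375)/((-200 - 198)*(-1*(-7)² - 2*(-2) + 17*(-7)) - 167773) = (338724 + 289375)/(-398*(-1*49 + 4 - 119) - 167773) = 628099/(-398*(-49 + 4 - 119) - 167773) = 628099/(-398*(-164) - 167773) = 628099/(65272 - 167773) = 628099/(-102501) = 628099*(-1/102501) = -628099/102501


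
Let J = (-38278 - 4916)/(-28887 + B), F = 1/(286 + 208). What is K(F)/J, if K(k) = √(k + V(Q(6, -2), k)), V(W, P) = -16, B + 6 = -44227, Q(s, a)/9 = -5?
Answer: 18280*I*√3904082/5334459 ≈ 6.7709*I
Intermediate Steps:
Q(s, a) = -45 (Q(s, a) = 9*(-5) = -45)
B = -44233 (B = -6 - 44227 = -44233)
F = 1/494 ≈ 0.0020243
K(k) = √(-16 + k) (K(k) = √(k - 16) = √(-16 + k))
J = 21597/36560 (J = (-38278 - 4916)/(-28887 - 44233) = -43194/(-73120) = -43194*(-1/73120) = 21597/36560 ≈ 0.59073)
K(F)/J = √(-16 + 1/494)/(21597/36560) = √(-7903/494)*(36560/21597) = (I*√3904082/494)*(36560/21597) = 18280*I*√3904082/5334459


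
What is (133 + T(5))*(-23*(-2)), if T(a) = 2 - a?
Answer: 5980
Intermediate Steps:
(133 + T(5))*(-23*(-2)) = (133 + (2 - 1*5))*(-23*(-2)) = (133 + (2 - 5))*46 = (133 - 3)*46 = 130*46 = 5980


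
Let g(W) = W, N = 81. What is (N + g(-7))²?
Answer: 5476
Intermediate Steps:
(N + g(-7))² = (81 - 7)² = 74² = 5476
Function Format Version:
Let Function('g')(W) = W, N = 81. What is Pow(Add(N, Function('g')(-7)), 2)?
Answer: 5476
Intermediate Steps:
Pow(Add(N, Function('g')(-7)), 2) = Pow(Add(81, -7), 2) = Pow(74, 2) = 5476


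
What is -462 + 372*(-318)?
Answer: -118758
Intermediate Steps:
-462 + 372*(-318) = -462 - 118296 = -118758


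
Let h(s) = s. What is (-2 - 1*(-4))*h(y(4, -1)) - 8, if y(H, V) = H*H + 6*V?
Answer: 12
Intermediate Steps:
y(H, V) = H² + 6*V
(-2 - 1*(-4))*h(y(4, -1)) - 8 = (-2 - 1*(-4))*(4² + 6*(-1)) - 8 = (-2 + 4)*(16 - 6) - 8 = 2*10 - 8 = 20 - 8 = 12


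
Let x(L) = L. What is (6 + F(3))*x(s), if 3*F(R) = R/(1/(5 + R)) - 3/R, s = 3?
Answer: 41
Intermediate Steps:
F(R) = -1/R + R*(5 + R)/3 (F(R) = (R/(1/(5 + R)) - 3/R)/3 = (R*(5 + R) - 3/R)/3 = (-3/R + R*(5 + R))/3 = -1/R + R*(5 + R)/3)
(6 + F(3))*x(s) = (6 + (⅓)*(-3 + 3²*(5 + 3))/3)*3 = (6 + (⅓)*(⅓)*(-3 + 9*8))*3 = (6 + (⅓)*(⅓)*(-3 + 72))*3 = (6 + (⅓)*(⅓)*69)*3 = (6 + 23/3)*3 = (41/3)*3 = 41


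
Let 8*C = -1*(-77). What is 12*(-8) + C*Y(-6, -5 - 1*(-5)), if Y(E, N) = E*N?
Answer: -96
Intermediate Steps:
C = 77/8 (C = (-1*(-77))/8 = (1/8)*77 = 77/8 ≈ 9.6250)
12*(-8) + C*Y(-6, -5 - 1*(-5)) = 12*(-8) + 77*(-6*(-5 - 1*(-5)))/8 = -96 + 77*(-6*(-5 + 5))/8 = -96 + 77*(-6*0)/8 = -96 + (77/8)*0 = -96 + 0 = -96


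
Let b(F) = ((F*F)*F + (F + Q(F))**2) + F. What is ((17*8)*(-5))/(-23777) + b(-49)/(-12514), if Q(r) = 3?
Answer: 1378351367/148772689 ≈ 9.2648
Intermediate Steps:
b(F) = F + F**3 + (3 + F)**2 (b(F) = ((F*F)*F + (F + 3)**2) + F = (F**2*F + (3 + F)**2) + F = (F**3 + (3 + F)**2) + F = F + F**3 + (3 + F)**2)
((17*8)*(-5))/(-23777) + b(-49)/(-12514) = ((17*8)*(-5))/(-23777) + (-49 + (-49)**3 + (3 - 49)**2)/(-12514) = (136*(-5))*(-1/23777) + (-49 - 117649 + (-46)**2)*(-1/12514) = -680*(-1/23777) + (-49 - 117649 + 2116)*(-1/12514) = 680/23777 - 115582*(-1/12514) = 680/23777 + 57791/6257 = 1378351367/148772689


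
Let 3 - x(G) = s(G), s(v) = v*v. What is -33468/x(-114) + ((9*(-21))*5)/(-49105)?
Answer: 258505/99613 ≈ 2.5951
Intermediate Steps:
s(v) = v²
x(G) = 3 - G²
-33468/x(-114) + ((9*(-21))*5)/(-49105) = -33468/(3 - 1*(-114)²) + ((9*(-21))*5)/(-49105) = -33468/(3 - 1*12996) - 189*5*(-1/49105) = -33468/(3 - 12996) - 945*(-1/49105) = -33468/(-12993) + 27/1403 = -33468*(-1/12993) + 27/1403 = 11156/4331 + 27/1403 = 258505/99613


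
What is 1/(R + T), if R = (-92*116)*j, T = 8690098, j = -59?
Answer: 1/9319746 ≈ 1.0730e-7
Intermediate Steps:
R = 629648 (R = -92*116*(-59) = -10672*(-59) = 629648)
1/(R + T) = 1/(629648 + 8690098) = 1/9319746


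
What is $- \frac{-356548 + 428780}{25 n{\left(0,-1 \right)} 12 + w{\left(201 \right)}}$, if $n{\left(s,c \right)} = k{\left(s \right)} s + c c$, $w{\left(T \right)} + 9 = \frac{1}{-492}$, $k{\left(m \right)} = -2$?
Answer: $- \frac{35538144}{143171} \approx -248.22$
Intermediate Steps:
$w{\left(T \right)} = - \frac{4429}{492}$ ($w{\left(T \right)} = -9 + \frac{1}{-492} = -9 - \frac{1}{492} = - \frac{4429}{492}$)
$n{\left(s,c \right)} = c^{2} - 2 s$ ($n{\left(s,c \right)} = - 2 s + c c = - 2 s + c^{2} = c^{2} - 2 s$)
$- \frac{-356548 + 428780}{25 n{\left(0,-1 \right)} 12 + w{\left(201 \right)}} = - \frac{-356548 + 428780}{25 \left(\left(-1\right)^{2} - 0\right) 12 - \frac{4429}{492}} = - \frac{72232}{25 \left(1 + 0\right) 12 - \frac{4429}{492}} = - \frac{72232}{25 \cdot 1 \cdot 12 - \frac{4429}{492}} = - \frac{72232}{25 \cdot 12 - \frac{4429}{492}} = - \frac{72232}{300 - \frac{4429}{492}} = - \frac{72232}{\frac{143171}{492}} = - \frac{72232 \cdot 492}{143171} = \left(-1\right) \frac{35538144}{143171} = - \frac{35538144}{143171}$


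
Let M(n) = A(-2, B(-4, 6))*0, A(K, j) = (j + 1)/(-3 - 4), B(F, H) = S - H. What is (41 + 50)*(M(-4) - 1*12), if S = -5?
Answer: -1092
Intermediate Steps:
B(F, H) = -5 - H
A(K, j) = -⅐ - j/7 (A(K, j) = (1 + j)/(-7) = (1 + j)*(-⅐) = -⅐ - j/7)
M(n) = 0 (M(n) = (-⅐ - (-5 - 1*6)/7)*0 = (-⅐ - (-5 - 6)/7)*0 = (-⅐ - ⅐*(-11))*0 = (-⅐ + 11/7)*0 = (10/7)*0 = 0)
(41 + 50)*(M(-4) - 1*12) = (41 + 50)*(0 - 1*12) = 91*(0 - 12) = 91*(-12) = -1092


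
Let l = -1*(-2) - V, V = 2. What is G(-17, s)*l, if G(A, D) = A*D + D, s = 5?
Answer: 0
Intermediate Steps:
G(A, D) = D + A*D
l = 0 (l = -1*(-2) - 1*2 = 2 - 2 = 0)
G(-17, s)*l = (5*(1 - 17))*0 = (5*(-16))*0 = -80*0 = 0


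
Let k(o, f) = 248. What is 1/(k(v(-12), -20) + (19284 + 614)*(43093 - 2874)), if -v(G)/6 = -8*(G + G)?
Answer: 1/800277910 ≈ 1.2496e-9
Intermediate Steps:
v(G) = 96*G (v(G) = -(-48)*(G + G) = -(-48)*2*G = -(-96)*G = 96*G)
1/(k(v(-12), -20) + (19284 + 614)*(43093 - 2874)) = 1/(248 + (19284 + 614)*(43093 - 2874)) = 1/(248 + 19898*40219) = 1/(248 + 800277662) = 1/800277910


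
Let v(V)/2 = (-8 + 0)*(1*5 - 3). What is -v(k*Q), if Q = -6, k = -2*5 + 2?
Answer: 32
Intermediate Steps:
k = -8 (k = -10 + 2 = -8)
v(V) = -32 (v(V) = 2*((-8 + 0)*(1*5 - 3)) = 2*(-8*(5 - 3)) = 2*(-8*2) = 2*(-16) = -32)
-v(k*Q) = -1*(-32) = 32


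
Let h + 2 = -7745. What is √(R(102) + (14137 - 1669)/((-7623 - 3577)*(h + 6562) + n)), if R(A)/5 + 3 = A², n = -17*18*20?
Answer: √63555734974504610/1105490 ≈ 228.05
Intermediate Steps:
h = -7747 (h = -2 - 7745 = -7747)
n = -6120 (n = -306*20 = -6120)
R(A) = -15 + 5*A²
√(R(102) + (14137 - 1669)/((-7623 - 3577)*(h + 6562) + n)) = √((-15 + 5*102²) + (14137 - 1669)/((-7623 - 3577)*(-7747 + 6562) - 6120)) = √((-15 + 5*10404) + 12468/(-11200*(-1185) - 6120)) = √((-15 + 52020) + 12468/(13272000 - 6120)) = √(52005 + 12468/13265880) = √(52005 + 12468*(1/13265880)) = √(52005 + 1039/1105490) = √(57491008489/1105490) = √63555734974504610/1105490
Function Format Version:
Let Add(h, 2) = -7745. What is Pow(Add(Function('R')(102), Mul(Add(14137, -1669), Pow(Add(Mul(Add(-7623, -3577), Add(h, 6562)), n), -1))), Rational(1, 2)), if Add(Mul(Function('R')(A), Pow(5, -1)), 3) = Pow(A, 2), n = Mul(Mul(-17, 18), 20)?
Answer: Mul(Rational(1, 1105490), Pow(63555734974504610, Rational(1, 2))) ≈ 228.05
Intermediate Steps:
h = -7747 (h = Add(-2, -7745) = -7747)
n = -6120 (n = Mul(-306, 20) = -6120)
Function('R')(A) = Add(-15, Mul(5, Pow(A, 2)))
Pow(Add(Function('R')(102), Mul(Add(14137, -1669), Pow(Add(Mul(Add(-7623, -3577), Add(h, 6562)), n), -1))), Rational(1, 2)) = Pow(Add(Add(-15, Mul(5, Pow(102, 2))), Mul(Add(14137, -1669), Pow(Add(Mul(Add(-7623, -3577), Add(-7747, 6562)), -6120), -1))), Rational(1, 2)) = Pow(Add(Add(-15, Mul(5, 10404)), Mul(12468, Pow(Add(Mul(-11200, -1185), -6120), -1))), Rational(1, 2)) = Pow(Add(Add(-15, 52020), Mul(12468, Pow(Add(13272000, -6120), -1))), Rational(1, 2)) = Pow(Add(52005, Mul(12468, Pow(13265880, -1))), Rational(1, 2)) = Pow(Add(52005, Mul(12468, Rational(1, 13265880))), Rational(1, 2)) = Pow(Add(52005, Rational(1039, 1105490)), Rational(1, 2)) = Pow(Rational(57491008489, 1105490), Rational(1, 2)) = Mul(Rational(1, 1105490), Pow(63555734974504610, Rational(1, 2)))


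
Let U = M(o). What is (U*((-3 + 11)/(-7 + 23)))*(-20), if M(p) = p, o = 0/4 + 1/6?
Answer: -5/3 ≈ -1.6667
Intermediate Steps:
o = ⅙ (o = 0*(¼) + 1*(⅙) = 0 + ⅙ = ⅙ ≈ 0.16667)
U = ⅙ ≈ 0.16667
(U*((-3 + 11)/(-7 + 23)))*(-20) = (((-3 + 11)/(-7 + 23))/6)*(-20) = ((8/16)/6)*(-20) = ((8*(1/16))/6)*(-20) = ((⅙)*(½))*(-20) = (1/12)*(-20) = -5/3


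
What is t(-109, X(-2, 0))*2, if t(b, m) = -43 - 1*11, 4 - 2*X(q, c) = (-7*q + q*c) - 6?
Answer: -108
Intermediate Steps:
X(q, c) = 5 + 7*q/2 - c*q/2 (X(q, c) = 2 - ((-7*q + q*c) - 6)/2 = 2 - ((-7*q + c*q) - 6)/2 = 2 - (-6 - 7*q + c*q)/2 = 2 + (3 + 7*q/2 - c*q/2) = 5 + 7*q/2 - c*q/2)
t(b, m) = -54 (t(b, m) = -43 - 11 = -54)
t(-109, X(-2, 0))*2 = -54*2 = -108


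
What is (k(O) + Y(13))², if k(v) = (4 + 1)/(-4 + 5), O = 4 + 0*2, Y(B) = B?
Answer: 324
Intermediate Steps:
O = 4 (O = 4 + 0 = 4)
k(v) = 5 (k(v) = 5/1 = 5*1 = 5)
(k(O) + Y(13))² = (5 + 13)² = 18² = 324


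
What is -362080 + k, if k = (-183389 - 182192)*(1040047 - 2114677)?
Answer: 392863947950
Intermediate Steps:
k = 392864310030 (k = -365581*(-1074630) = 392864310030)
-362080 + k = -362080 + 392864310030 = 392863947950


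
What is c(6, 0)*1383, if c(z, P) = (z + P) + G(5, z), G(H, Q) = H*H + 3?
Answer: 47022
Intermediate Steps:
G(H, Q) = 3 + H² (G(H, Q) = H² + 3 = 3 + H²)
c(z, P) = 28 + P + z (c(z, P) = (z + P) + (3 + 5²) = (P + z) + (3 + 25) = (P + z) + 28 = 28 + P + z)
c(6, 0)*1383 = (28 + 0 + 6)*1383 = 34*1383 = 47022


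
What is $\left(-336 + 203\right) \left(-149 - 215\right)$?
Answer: $48412$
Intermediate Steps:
$\left(-336 + 203\right) \left(-149 - 215\right) = \left(-133\right) \left(-364\right) = 48412$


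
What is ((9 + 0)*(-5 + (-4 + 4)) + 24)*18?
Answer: -378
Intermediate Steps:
((9 + 0)*(-5 + (-4 + 4)) + 24)*18 = (9*(-5 + 0) + 24)*18 = (9*(-5) + 24)*18 = (-45 + 24)*18 = -21*18 = -378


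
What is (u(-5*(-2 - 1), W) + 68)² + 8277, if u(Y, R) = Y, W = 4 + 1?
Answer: 15166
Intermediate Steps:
W = 5
(u(-5*(-2 - 1), W) + 68)² + 8277 = (-5*(-2 - 1) + 68)² + 8277 = (-5*(-3) + 68)² + 8277 = (15 + 68)² + 8277 = 83² + 8277 = 6889 + 8277 = 15166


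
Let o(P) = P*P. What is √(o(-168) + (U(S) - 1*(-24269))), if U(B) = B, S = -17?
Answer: 2*√13119 ≈ 229.08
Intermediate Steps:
o(P) = P²
√(o(-168) + (U(S) - 1*(-24269))) = √((-168)² + (-17 - 1*(-24269))) = √(28224 + (-17 + 24269)) = √(28224 + 24252) = √52476 = 2*√13119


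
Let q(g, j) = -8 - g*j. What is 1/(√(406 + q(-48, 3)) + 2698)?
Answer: 1349/3639331 - √542/7278662 ≈ 0.00036747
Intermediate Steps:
q(g, j) = -8 - g*j
1/(√(406 + q(-48, 3)) + 2698) = 1/(√(406 + (-8 - 1*(-48)*3)) + 2698) = 1/(√(406 + (-8 + 144)) + 2698) = 1/(√(406 + 136) + 2698) = 1/(√542 + 2698) = 1/(2698 + √542)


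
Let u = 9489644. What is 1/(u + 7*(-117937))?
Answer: 1/8664085 ≈ 1.1542e-7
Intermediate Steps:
1/(u + 7*(-117937)) = 1/(9489644 + 7*(-117937)) = 1/(9489644 - 825559) = 1/8664085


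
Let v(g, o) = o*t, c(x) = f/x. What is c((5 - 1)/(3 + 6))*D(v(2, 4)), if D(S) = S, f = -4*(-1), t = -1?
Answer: -36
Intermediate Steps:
f = 4
c(x) = 4/x
v(g, o) = -o (v(g, o) = o*(-1) = -o)
c((5 - 1)/(3 + 6))*D(v(2, 4)) = (4/(((5 - 1)/(3 + 6))))*(-1*4) = (4/((4/9)))*(-4) = (4/((4*(⅑))))*(-4) = (4/(4/9))*(-4) = (4*(9/4))*(-4) = 9*(-4) = -36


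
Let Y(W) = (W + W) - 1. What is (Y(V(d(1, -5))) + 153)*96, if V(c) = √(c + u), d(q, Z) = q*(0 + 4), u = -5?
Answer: 14592 + 192*I ≈ 14592.0 + 192.0*I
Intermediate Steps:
d(q, Z) = 4*q (d(q, Z) = q*4 = 4*q)
V(c) = √(-5 + c) (V(c) = √(c - 5) = √(-5 + c))
Y(W) = -1 + 2*W (Y(W) = 2*W - 1 = -1 + 2*W)
(Y(V(d(1, -5))) + 153)*96 = ((-1 + 2*√(-5 + 4*1)) + 153)*96 = ((-1 + 2*√(-5 + 4)) + 153)*96 = ((-1 + 2*√(-1)) + 153)*96 = ((-1 + 2*I) + 153)*96 = (152 + 2*I)*96 = 14592 + 192*I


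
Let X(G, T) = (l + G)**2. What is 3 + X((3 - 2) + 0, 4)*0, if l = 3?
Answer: 3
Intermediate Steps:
X(G, T) = (3 + G)**2
3 + X((3 - 2) + 0, 4)*0 = 3 + (3 + ((3 - 2) + 0))**2*0 = 3 + (3 + (1 + 0))**2*0 = 3 + (3 + 1)**2*0 = 3 + 4**2*0 = 3 + 16*0 = 3 + 0 = 3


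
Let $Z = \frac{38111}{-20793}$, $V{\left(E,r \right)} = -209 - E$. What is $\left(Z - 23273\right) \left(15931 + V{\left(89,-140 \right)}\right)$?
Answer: $- \frac{2521882209600}{6931} \approx -3.6386 \cdot 10^{8}$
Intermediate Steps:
$Z = - \frac{38111}{20793}$ ($Z = 38111 \left(- \frac{1}{20793}\right) = - \frac{38111}{20793} \approx -1.8329$)
$\left(Z - 23273\right) \left(15931 + V{\left(89,-140 \right)}\right) = \left(- \frac{38111}{20793} - 23273\right) \left(15931 - 298\right) = - \frac{483953600 \left(15931 - 298\right)}{20793} = \left(- \frac{483953600}{20793}\right) 15633 = - \frac{2521882209600}{6931}$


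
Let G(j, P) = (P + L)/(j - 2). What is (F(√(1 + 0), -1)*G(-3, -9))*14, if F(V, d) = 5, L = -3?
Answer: 168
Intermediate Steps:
G(j, P) = (-3 + P)/(-2 + j) (G(j, P) = (P - 3)/(j - 2) = (-3 + P)/(-2 + j))
(F(√(1 + 0), -1)*G(-3, -9))*14 = (5*((-3 - 9)/(-2 - 3)))*14 = (5*(-12/(-5)))*14 = (5*(-⅕*(-12)))*14 = (5*(12/5))*14 = 12*14 = 168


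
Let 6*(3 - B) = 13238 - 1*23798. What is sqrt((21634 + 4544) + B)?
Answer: sqrt(27941) ≈ 167.16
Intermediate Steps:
B = 1763 (B = 3 - (13238 - 1*23798)/6 = 3 - (13238 - 23798)/6 = 3 - 1/6*(-10560) = 3 + 1760 = 1763)
sqrt((21634 + 4544) + B) = sqrt((21634 + 4544) + 1763) = sqrt(26178 + 1763) = sqrt(27941)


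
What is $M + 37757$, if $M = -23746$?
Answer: $14011$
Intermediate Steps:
$M + 37757 = -23746 + 37757 = 14011$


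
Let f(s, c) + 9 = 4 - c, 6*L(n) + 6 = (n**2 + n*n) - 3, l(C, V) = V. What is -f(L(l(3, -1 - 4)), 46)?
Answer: 51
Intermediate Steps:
L(n) = -3/2 + n**2/3 (L(n) = -1 + ((n**2 + n*n) - 3)/6 = -1 + ((n**2 + n**2) - 3)/6 = -1 + (2*n**2 - 3)/6 = -1 + (-3 + 2*n**2)/6 = -1 + (-1/2 + n**2/3) = -3/2 + n**2/3)
f(s, c) = -5 - c (f(s, c) = -9 + (4 - c) = -5 - c)
-f(L(l(3, -1 - 4)), 46) = -(-5 - 1*46) = -(-5 - 46) = -1*(-51) = 51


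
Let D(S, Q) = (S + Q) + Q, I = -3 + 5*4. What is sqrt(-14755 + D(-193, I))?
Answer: I*sqrt(14914) ≈ 122.12*I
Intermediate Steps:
I = 17 (I = -3 + 20 = 17)
D(S, Q) = S + 2*Q (D(S, Q) = (Q + S) + Q = S + 2*Q)
sqrt(-14755 + D(-193, I)) = sqrt(-14755 + (-193 + 2*17)) = sqrt(-14755 + (-193 + 34)) = sqrt(-14755 - 159) = sqrt(-14914) = I*sqrt(14914)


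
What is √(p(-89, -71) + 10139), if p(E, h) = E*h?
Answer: √16458 ≈ 128.29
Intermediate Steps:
√(p(-89, -71) + 10139) = √(-89*(-71) + 10139) = √(6319 + 10139) = √16458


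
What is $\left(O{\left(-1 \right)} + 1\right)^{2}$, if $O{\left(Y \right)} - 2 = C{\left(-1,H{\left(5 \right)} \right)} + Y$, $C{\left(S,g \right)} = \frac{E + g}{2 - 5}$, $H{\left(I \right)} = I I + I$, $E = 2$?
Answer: $\frac{676}{9} \approx 75.111$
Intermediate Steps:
$H{\left(I \right)} = I + I^{2}$ ($H{\left(I \right)} = I^{2} + I = I + I^{2}$)
$C{\left(S,g \right)} = - \frac{2}{3} - \frac{g}{3}$ ($C{\left(S,g \right)} = \frac{2 + g}{2 - 5} = \frac{2 + g}{-3} = \left(2 + g\right) \left(- \frac{1}{3}\right) = - \frac{2}{3} - \frac{g}{3}$)
$O{\left(Y \right)} = - \frac{26}{3} + Y$ ($O{\left(Y \right)} = 2 - \left(\frac{2}{3} - Y + \frac{1}{3} \cdot 5 \left(1 + 5\right)\right) = 2 - \left(\frac{2}{3} - Y + \frac{1}{3} \cdot 5 \cdot 6\right) = 2 + \left(\left(- \frac{2}{3} - 10\right) + Y\right) = 2 + \left(- \frac{32}{3} + Y\right) = - \frac{26}{3} + Y$)
$\left(O{\left(-1 \right)} + 1\right)^{2} = \left(\left(- \frac{26}{3} - 1\right) + 1\right)^{2} = \left(- \frac{29}{3} + 1\right)^{2} = \left(- \frac{26}{3}\right)^{2} = \frac{676}{9}$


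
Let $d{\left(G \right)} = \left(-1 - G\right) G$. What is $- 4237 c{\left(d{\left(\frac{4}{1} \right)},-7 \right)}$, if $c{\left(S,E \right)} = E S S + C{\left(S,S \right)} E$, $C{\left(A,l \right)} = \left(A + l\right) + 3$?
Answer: $10766217$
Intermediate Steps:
$d{\left(G \right)} = G \left(-1 - G\right)$
$C{\left(A,l \right)} = 3 + A + l$
$c{\left(S,E \right)} = E S^{2} + E \left(3 + 2 S\right)$ ($c{\left(S,E \right)} = E S S + \left(3 + S + S\right) E = E S^{2} + \left(3 + 2 S\right) E = E S^{2} + E \left(3 + 2 S\right)$)
$- 4237 c{\left(d{\left(\frac{4}{1} \right)},-7 \right)} = - 4237 \left(- 7 \left(3 + \left(- \frac{4}{1} \left(1 + \frac{4}{1}\right)\right)^{2} + 2 \left(- \frac{4}{1} \left(1 + \frac{4}{1}\right)\right)\right)\right) = - 4237 \left(- 7 \left(3 + \left(- 4 \cdot 1 \left(1 + 4 \cdot 1\right)\right)^{2} + 2 \left(- 4 \cdot 1 \left(1 + 4 \cdot 1\right)\right)\right)\right) = - 4237 \left(- 7 \left(3 + \left(\left(-1\right) 4 \left(1 + 4\right)\right)^{2} + 2 \left(\left(-1\right) 4 \left(1 + 4\right)\right)\right)\right) = - 4237 \left(- 7 \left(3 + \left(\left(-1\right) 4 \cdot 5\right)^{2} + 2 \left(\left(-1\right) 4 \cdot 5\right)\right)\right) = - 4237 \left(- 7 \left(3 + \left(-20\right)^{2} + 2 \left(-20\right)\right)\right) = - 4237 \left(- 7 \left(3 + 400 - 40\right)\right) = - 4237 \left(\left(-7\right) 363\right) = \left(-4237\right) \left(-2541\right) = 10766217$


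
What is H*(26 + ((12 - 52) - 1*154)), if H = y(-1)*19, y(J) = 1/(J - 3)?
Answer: 798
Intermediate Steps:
y(J) = 1/(-3 + J)
H = -19/4 (H = 19/(-3 - 1) = 19/(-4) = -¼*19 = -19/4 ≈ -4.7500)
H*(26 + ((12 - 52) - 1*154)) = -19*(26 + ((12 - 52) - 1*154))/4 = -19*(26 + (-40 - 154))/4 = -19*(26 - 194)/4 = -19/4*(-168) = 798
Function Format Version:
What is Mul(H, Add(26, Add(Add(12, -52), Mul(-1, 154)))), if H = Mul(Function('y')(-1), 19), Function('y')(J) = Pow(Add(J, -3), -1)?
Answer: 798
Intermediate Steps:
Function('y')(J) = Pow(Add(-3, J), -1)
H = Rational(-19, 4) (H = Mul(Pow(Add(-3, -1), -1), 19) = Mul(Pow(-4, -1), 19) = Mul(Rational(-1, 4), 19) = Rational(-19, 4) ≈ -4.7500)
Mul(H, Add(26, Add(Add(12, -52), Mul(-1, 154)))) = Mul(Rational(-19, 4), Add(26, Add(Add(12, -52), Mul(-1, 154)))) = Mul(Rational(-19, 4), Add(26, Add(-40, -154))) = Mul(Rational(-19, 4), Add(26, -194)) = Mul(Rational(-19, 4), -168) = 798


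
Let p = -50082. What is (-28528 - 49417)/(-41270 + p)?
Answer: 77945/91352 ≈ 0.85324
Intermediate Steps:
(-28528 - 49417)/(-41270 + p) = (-28528 - 49417)/(-41270 - 50082) = -77945/(-91352) = -77945*(-1/91352) = 77945/91352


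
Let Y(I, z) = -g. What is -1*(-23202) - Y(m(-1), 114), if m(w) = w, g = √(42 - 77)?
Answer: 23202 + I*√35 ≈ 23202.0 + 5.9161*I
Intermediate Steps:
g = I*√35 (g = √(-35) = I*√35 ≈ 5.9161*I)
Y(I, z) = -I*√35
-1*(-23202) - Y(m(-1), 114) = -1*(-23202) - (-1)*I*√35 = 23202 + I*√35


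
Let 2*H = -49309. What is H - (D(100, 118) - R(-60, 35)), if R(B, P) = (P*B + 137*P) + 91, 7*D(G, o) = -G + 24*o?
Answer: -311623/14 ≈ -22259.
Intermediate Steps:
H = -49309/2 (H = (1/2)*(-49309) = -49309/2 ≈ -24655.)
D(G, o) = -G/7 + 24*o/7 (D(G, o) = (-G + 24*o)/7 = -G/7 + 24*o/7)
R(B, P) = 91 + 137*P + B*P (R(B, P) = (B*P + 137*P) + 91 = (137*P + B*P) + 91 = 91 + 137*P + B*P)
H - (D(100, 118) - R(-60, 35)) = -49309/2 - ((-1/7*100 + (24/7)*118) - (91 + 137*35 - 60*35)) = -49309/2 - ((-100/7 + 2832/7) - (91 + 4795 - 2100)) = -49309/2 - (2732/7 - 1*2786) = -49309/2 - (2732/7 - 2786) = -49309/2 - 1*(-16770/7) = -49309/2 + 16770/7 = -311623/14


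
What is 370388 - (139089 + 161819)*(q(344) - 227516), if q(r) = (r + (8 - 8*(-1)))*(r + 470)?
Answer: -19716325404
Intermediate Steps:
q(r) = (16 + r)*(470 + r) (q(r) = (r + (8 + 8))*(470 + r) = (r + 16)*(470 + r) = (16 + r)*(470 + r))
370388 - (139089 + 161819)*(q(344) - 227516) = 370388 - (139089 + 161819)*((7520 + 344**2 + 486*344) - 227516) = 370388 - 300908*((7520 + 118336 + 167184) - 227516) = 370388 - 300908*(293040 - 227516) = 370388 - 300908*65524 = 370388 - 1*19716695792 = 370388 - 19716695792 = -19716325404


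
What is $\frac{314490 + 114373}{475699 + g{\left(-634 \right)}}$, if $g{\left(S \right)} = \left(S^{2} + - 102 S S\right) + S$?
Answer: $- \frac{428863}{40122491} \approx -0.010689$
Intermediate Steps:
$g{\left(S \right)} = S - 101 S^{2}$ ($g{\left(S \right)} = \left(S^{2} - 102 S^{2}\right) + S = - 101 S^{2} + S = S - 101 S^{2}$)
$\frac{314490 + 114373}{475699 + g{\left(-634 \right)}} = \frac{314490 + 114373}{475699 - 634 \left(1 - -64034\right)} = \frac{428863}{475699 - 634 \left(1 + 64034\right)} = \frac{428863}{475699 - 40598190} = \frac{428863}{-40122491} = 428863 \left(- \frac{1}{40122491}\right) = - \frac{428863}{40122491}$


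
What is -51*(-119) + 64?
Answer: 6133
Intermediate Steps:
-51*(-119) + 64 = 6069 + 64 = 6133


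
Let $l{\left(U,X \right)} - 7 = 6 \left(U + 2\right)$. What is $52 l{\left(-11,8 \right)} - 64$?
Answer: $-2508$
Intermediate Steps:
$l{\left(U,X \right)} = 19 + 6 U$ ($l{\left(U,X \right)} = 7 + 6 \left(U + 2\right) = 7 + 6 \left(2 + U\right) = 7 + \left(12 + 6 U\right) = 19 + 6 U$)
$52 l{\left(-11,8 \right)} - 64 = 52 \left(19 + 6 \left(-11\right)\right) - 64 = 52 \left(19 - 66\right) - 64 = 52 \left(-47\right) - 64 = -2444 - 64 = -2508$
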